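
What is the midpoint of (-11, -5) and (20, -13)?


Midpoint = ((-11+20)/2, (-5+-13)/2) = (4.5, -9)

(4.5, -9)


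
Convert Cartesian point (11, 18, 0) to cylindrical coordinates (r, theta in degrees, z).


r = sqrt(11^2 + 18^2) = 21.095
theta = atan2(18, 11) = 58.5704 deg
z = 0

r = 21.095, theta = 58.5704 deg, z = 0


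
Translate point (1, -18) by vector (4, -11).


Translation: (x+dx, y+dy) = (1+4, -18+-11) = (5, -29)

(5, -29)


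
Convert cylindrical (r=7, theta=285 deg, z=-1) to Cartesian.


x = 7 * cos(285) = 1.8117
y = 7 * sin(285) = -6.7615
z = -1

(1.8117, -6.7615, -1)


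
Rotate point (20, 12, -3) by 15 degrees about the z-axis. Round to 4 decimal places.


x' = 20*cos(15) - 12*sin(15) = 16.2127
y' = 20*sin(15) + 12*cos(15) = 16.7675
z' = -3

(16.2127, 16.7675, -3)


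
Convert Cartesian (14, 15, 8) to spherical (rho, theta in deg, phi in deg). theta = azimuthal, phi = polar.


rho = sqrt(14^2 + 15^2 + 8^2) = 22.0227
theta = atan2(15, 14) = 46.9749 deg
phi = acos(8/22.0227) = 68.6994 deg

rho = 22.0227, theta = 46.9749 deg, phi = 68.6994 deg


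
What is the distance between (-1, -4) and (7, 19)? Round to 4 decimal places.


d = sqrt((7--1)^2 + (19--4)^2) = 24.3516

24.3516


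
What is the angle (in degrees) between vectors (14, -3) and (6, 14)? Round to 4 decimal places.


dot = 14*6 + -3*14 = 42
|u| = 14.3178, |v| = 15.2315
cos(angle) = 0.1926
angle = 78.8962 degrees

78.8962 degrees


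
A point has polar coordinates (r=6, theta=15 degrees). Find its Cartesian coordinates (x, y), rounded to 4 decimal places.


x = 6 * cos(15) = 5.7956
y = 6 * sin(15) = 1.5529

(5.7956, 1.5529)


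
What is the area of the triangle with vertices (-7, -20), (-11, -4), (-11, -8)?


Area = |x1(y2-y3) + x2(y3-y1) + x3(y1-y2)| / 2
= |-7*(-4--8) + -11*(-8--20) + -11*(-20--4)| / 2
= 8

8


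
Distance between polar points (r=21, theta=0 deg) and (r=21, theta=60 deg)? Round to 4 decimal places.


d = sqrt(r1^2 + r2^2 - 2*r1*r2*cos(t2-t1))
d = sqrt(21^2 + 21^2 - 2*21*21*cos(60-0)) = 21

21


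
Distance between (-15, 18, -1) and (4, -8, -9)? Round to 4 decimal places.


d = sqrt((4--15)^2 + (-8-18)^2 + (-9--1)^2) = 33.1813

33.1813


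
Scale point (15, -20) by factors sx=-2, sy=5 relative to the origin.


Scaling: (x*sx, y*sy) = (15*-2, -20*5) = (-30, -100)

(-30, -100)


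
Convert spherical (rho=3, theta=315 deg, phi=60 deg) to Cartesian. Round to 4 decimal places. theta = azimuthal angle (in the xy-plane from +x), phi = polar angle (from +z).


x = 3 * sin(60) * cos(315) = 1.8371
y = 3 * sin(60) * sin(315) = -1.8371
z = 3 * cos(60) = 1.5

(1.8371, -1.8371, 1.5)


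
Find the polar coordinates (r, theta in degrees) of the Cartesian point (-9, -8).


r = sqrt((-9)^2 + (-8)^2) = 12.0416
theta = atan2(-8, -9) = 221.6335 degrees

r = 12.0416, theta = 221.6335 degrees


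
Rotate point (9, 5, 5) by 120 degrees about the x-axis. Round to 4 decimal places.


x' = 9
y' = 5*cos(120) - 5*sin(120) = -6.8301
z' = 5*sin(120) + 5*cos(120) = 1.8301

(9, -6.8301, 1.8301)


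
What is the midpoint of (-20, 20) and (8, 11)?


Midpoint = ((-20+8)/2, (20+11)/2) = (-6, 15.5)

(-6, 15.5)


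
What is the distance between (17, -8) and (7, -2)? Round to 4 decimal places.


d = sqrt((7-17)^2 + (-2--8)^2) = 11.6619

11.6619


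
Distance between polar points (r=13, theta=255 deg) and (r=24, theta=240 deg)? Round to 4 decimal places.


d = sqrt(r1^2 + r2^2 - 2*r1*r2*cos(t2-t1))
d = sqrt(13^2 + 24^2 - 2*13*24*cos(240-255)) = 11.9274

11.9274


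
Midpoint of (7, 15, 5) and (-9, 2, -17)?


Midpoint = ((7+-9)/2, (15+2)/2, (5+-17)/2) = (-1, 8.5, -6)

(-1, 8.5, -6)


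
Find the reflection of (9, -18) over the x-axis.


Reflection across x-axis: (x, y) -> (x, -y)
(9, -18) -> (9, 18)

(9, 18)


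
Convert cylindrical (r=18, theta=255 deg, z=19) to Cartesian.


x = 18 * cos(255) = -4.6587
y = 18 * sin(255) = -17.3867
z = 19

(-4.6587, -17.3867, 19)


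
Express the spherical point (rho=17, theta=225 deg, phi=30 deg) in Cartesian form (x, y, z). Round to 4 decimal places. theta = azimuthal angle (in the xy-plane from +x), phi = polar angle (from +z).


x = 17 * sin(30) * cos(225) = -6.0104
y = 17 * sin(30) * sin(225) = -6.0104
z = 17 * cos(30) = 14.7224

(-6.0104, -6.0104, 14.7224)


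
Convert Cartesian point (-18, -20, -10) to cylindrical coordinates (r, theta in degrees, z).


r = sqrt((-18)^2 + (-20)^2) = 26.9072
theta = atan2(-20, -18) = 228.0128 deg
z = -10

r = 26.9072, theta = 228.0128 deg, z = -10


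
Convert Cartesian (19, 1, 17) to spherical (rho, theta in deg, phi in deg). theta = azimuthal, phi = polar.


rho = sqrt(19^2 + 1^2 + 17^2) = 25.5147
theta = atan2(1, 19) = 3.0128 deg
phi = acos(17/25.5147) = 48.2192 deg

rho = 25.5147, theta = 3.0128 deg, phi = 48.2192 deg


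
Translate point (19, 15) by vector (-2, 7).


Translation: (x+dx, y+dy) = (19+-2, 15+7) = (17, 22)

(17, 22)


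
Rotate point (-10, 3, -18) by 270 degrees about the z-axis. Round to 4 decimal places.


x' = -10*cos(270) - 3*sin(270) = 3
y' = -10*sin(270) + 3*cos(270) = 10
z' = -18

(3, 10, -18)


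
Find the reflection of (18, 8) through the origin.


Reflection through origin: (x, y) -> (-x, -y)
(18, 8) -> (-18, -8)

(-18, -8)


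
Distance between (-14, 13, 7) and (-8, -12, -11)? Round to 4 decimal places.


d = sqrt((-8--14)^2 + (-12-13)^2 + (-11-7)^2) = 31.3847

31.3847


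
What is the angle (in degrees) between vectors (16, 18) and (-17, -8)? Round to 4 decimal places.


dot = 16*-17 + 18*-8 = -416
|u| = 24.0832, |v| = 18.7883
cos(angle) = -0.9194
angle = 156.8347 degrees

156.8347 degrees


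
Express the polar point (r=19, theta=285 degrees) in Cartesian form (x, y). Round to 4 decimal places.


x = 19 * cos(285) = 4.9176
y = 19 * sin(285) = -18.3526

(4.9176, -18.3526)


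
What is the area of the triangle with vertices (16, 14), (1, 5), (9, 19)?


Area = |x1(y2-y3) + x2(y3-y1) + x3(y1-y2)| / 2
= |16*(5-19) + 1*(19-14) + 9*(14-5)| / 2
= 69

69


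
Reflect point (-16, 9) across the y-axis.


Reflection across y-axis: (x, y) -> (-x, y)
(-16, 9) -> (16, 9)

(16, 9)


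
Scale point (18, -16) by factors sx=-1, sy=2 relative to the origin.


Scaling: (x*sx, y*sy) = (18*-1, -16*2) = (-18, -32)

(-18, -32)


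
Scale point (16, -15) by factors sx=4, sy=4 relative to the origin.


Scaling: (x*sx, y*sy) = (16*4, -15*4) = (64, -60)

(64, -60)


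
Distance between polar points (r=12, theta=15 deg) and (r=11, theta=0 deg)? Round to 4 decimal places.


d = sqrt(r1^2 + r2^2 - 2*r1*r2*cos(t2-t1))
d = sqrt(12^2 + 11^2 - 2*12*11*cos(0-15)) = 3.1616

3.1616


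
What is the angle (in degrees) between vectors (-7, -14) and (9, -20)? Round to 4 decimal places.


dot = -7*9 + -14*-20 = 217
|u| = 15.6525, |v| = 21.9317
cos(angle) = 0.6321
angle = 50.7928 degrees

50.7928 degrees


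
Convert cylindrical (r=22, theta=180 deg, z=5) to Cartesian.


x = 22 * cos(180) = -22
y = 22 * sin(180) = 0
z = 5

(-22, 0, 5)


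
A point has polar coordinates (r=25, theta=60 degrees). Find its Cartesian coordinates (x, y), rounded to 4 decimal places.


x = 25 * cos(60) = 12.5
y = 25 * sin(60) = 21.6506

(12.5, 21.6506)


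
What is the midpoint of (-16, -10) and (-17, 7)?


Midpoint = ((-16+-17)/2, (-10+7)/2) = (-16.5, -1.5)

(-16.5, -1.5)


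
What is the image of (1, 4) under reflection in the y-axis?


Reflection across y-axis: (x, y) -> (-x, y)
(1, 4) -> (-1, 4)

(-1, 4)


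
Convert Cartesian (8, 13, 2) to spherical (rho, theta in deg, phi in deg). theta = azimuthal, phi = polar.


rho = sqrt(8^2 + 13^2 + 2^2) = 15.3948
theta = atan2(13, 8) = 58.3925 deg
phi = acos(2/15.3948) = 82.5354 deg

rho = 15.3948, theta = 58.3925 deg, phi = 82.5354 deg


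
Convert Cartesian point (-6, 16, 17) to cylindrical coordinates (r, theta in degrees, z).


r = sqrt((-6)^2 + 16^2) = 17.088
theta = atan2(16, -6) = 110.556 deg
z = 17

r = 17.088, theta = 110.556 deg, z = 17


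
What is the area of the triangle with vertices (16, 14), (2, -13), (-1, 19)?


Area = |x1(y2-y3) + x2(y3-y1) + x3(y1-y2)| / 2
= |16*(-13-19) + 2*(19-14) + -1*(14--13)| / 2
= 264.5

264.5


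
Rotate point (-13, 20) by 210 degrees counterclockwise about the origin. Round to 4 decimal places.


x' = -13*cos(210) - 20*sin(210) = 21.2583
y' = -13*sin(210) + 20*cos(210) = -10.8205

(21.2583, -10.8205)


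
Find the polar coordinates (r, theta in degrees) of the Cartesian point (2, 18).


r = sqrt(2^2 + 18^2) = 18.1108
theta = atan2(18, 2) = 83.6598 degrees

r = 18.1108, theta = 83.6598 degrees


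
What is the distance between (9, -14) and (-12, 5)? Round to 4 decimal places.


d = sqrt((-12-9)^2 + (5--14)^2) = 28.3196

28.3196


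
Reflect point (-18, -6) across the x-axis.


Reflection across x-axis: (x, y) -> (x, -y)
(-18, -6) -> (-18, 6)

(-18, 6)


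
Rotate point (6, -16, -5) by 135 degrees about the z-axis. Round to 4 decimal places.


x' = 6*cos(135) - -16*sin(135) = 7.0711
y' = 6*sin(135) + -16*cos(135) = 15.5563
z' = -5

(7.0711, 15.5563, -5)


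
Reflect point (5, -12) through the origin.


Reflection through origin: (x, y) -> (-x, -y)
(5, -12) -> (-5, 12)

(-5, 12)


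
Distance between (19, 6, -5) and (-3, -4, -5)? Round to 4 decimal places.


d = sqrt((-3-19)^2 + (-4-6)^2 + (-5--5)^2) = 24.1661

24.1661


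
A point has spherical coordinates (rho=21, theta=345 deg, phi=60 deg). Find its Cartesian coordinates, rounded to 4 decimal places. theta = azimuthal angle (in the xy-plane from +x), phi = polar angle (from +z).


x = 21 * sin(60) * cos(345) = 17.5668
y = 21 * sin(60) * sin(345) = -4.707
z = 21 * cos(60) = 10.5

(17.5668, -4.707, 10.5)


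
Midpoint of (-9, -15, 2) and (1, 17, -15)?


Midpoint = ((-9+1)/2, (-15+17)/2, (2+-15)/2) = (-4, 1, -6.5)

(-4, 1, -6.5)


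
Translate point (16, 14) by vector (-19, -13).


Translation: (x+dx, y+dy) = (16+-19, 14+-13) = (-3, 1)

(-3, 1)


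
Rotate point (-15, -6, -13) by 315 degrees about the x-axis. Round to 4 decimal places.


x' = -15
y' = -6*cos(315) - -13*sin(315) = -13.435
z' = -6*sin(315) + -13*cos(315) = -4.9497

(-15, -13.435, -4.9497)


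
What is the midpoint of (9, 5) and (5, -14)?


Midpoint = ((9+5)/2, (5+-14)/2) = (7, -4.5)

(7, -4.5)


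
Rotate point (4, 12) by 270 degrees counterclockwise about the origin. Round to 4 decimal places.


x' = 4*cos(270) - 12*sin(270) = 12
y' = 4*sin(270) + 12*cos(270) = -4

(12, -4)


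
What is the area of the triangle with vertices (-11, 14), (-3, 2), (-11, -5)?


Area = |x1(y2-y3) + x2(y3-y1) + x3(y1-y2)| / 2
= |-11*(2--5) + -3*(-5-14) + -11*(14-2)| / 2
= 76

76


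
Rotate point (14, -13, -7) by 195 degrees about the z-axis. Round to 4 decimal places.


x' = 14*cos(195) - -13*sin(195) = -16.8876
y' = 14*sin(195) + -13*cos(195) = 8.9336
z' = -7

(-16.8876, 8.9336, -7)


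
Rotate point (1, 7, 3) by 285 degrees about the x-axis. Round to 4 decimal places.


x' = 1
y' = 7*cos(285) - 3*sin(285) = 4.7095
z' = 7*sin(285) + 3*cos(285) = -5.985

(1, 4.7095, -5.985)


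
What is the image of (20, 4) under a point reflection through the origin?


Reflection through origin: (x, y) -> (-x, -y)
(20, 4) -> (-20, -4)

(-20, -4)


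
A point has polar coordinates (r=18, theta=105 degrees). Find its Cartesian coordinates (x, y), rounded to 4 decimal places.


x = 18 * cos(105) = -4.6587
y = 18 * sin(105) = 17.3867

(-4.6587, 17.3867)


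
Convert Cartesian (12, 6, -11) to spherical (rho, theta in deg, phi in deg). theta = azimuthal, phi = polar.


rho = sqrt(12^2 + 6^2 + (-11)^2) = 17.3494
theta = atan2(6, 12) = 26.5651 deg
phi = acos(-11/17.3494) = 129.348 deg

rho = 17.3494, theta = 26.5651 deg, phi = 129.348 deg


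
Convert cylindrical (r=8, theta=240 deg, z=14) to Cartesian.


x = 8 * cos(240) = -4
y = 8 * sin(240) = -6.9282
z = 14

(-4, -6.9282, 14)


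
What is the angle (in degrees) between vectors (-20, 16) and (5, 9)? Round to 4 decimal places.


dot = -20*5 + 16*9 = 44
|u| = 25.6125, |v| = 10.2956
cos(angle) = 0.1669
angle = 80.3948 degrees

80.3948 degrees


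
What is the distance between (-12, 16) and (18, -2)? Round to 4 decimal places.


d = sqrt((18--12)^2 + (-2-16)^2) = 34.9857

34.9857


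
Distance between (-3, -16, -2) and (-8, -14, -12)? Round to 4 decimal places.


d = sqrt((-8--3)^2 + (-14--16)^2 + (-12--2)^2) = 11.3578

11.3578


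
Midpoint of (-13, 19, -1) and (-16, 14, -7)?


Midpoint = ((-13+-16)/2, (19+14)/2, (-1+-7)/2) = (-14.5, 16.5, -4)

(-14.5, 16.5, -4)


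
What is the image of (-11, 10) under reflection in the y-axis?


Reflection across y-axis: (x, y) -> (-x, y)
(-11, 10) -> (11, 10)

(11, 10)


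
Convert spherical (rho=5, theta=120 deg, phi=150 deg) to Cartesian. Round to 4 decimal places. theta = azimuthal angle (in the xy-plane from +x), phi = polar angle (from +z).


x = 5 * sin(150) * cos(120) = -1.25
y = 5 * sin(150) * sin(120) = 2.1651
z = 5 * cos(150) = -4.3301

(-1.25, 2.1651, -4.3301)


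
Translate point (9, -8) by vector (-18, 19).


Translation: (x+dx, y+dy) = (9+-18, -8+19) = (-9, 11)

(-9, 11)


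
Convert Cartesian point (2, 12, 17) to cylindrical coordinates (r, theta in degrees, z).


r = sqrt(2^2 + 12^2) = 12.1655
theta = atan2(12, 2) = 80.5377 deg
z = 17

r = 12.1655, theta = 80.5377 deg, z = 17


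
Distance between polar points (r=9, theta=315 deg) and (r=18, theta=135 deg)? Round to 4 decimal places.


d = sqrt(r1^2 + r2^2 - 2*r1*r2*cos(t2-t1))
d = sqrt(9^2 + 18^2 - 2*9*18*cos(135-315)) = 27

27


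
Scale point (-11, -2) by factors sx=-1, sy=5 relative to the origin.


Scaling: (x*sx, y*sy) = (-11*-1, -2*5) = (11, -10)

(11, -10)


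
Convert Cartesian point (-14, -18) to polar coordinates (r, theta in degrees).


r = sqrt((-14)^2 + (-18)^2) = 22.8035
theta = atan2(-18, -14) = 232.125 degrees

r = 22.8035, theta = 232.125 degrees


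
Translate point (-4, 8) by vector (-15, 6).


Translation: (x+dx, y+dy) = (-4+-15, 8+6) = (-19, 14)

(-19, 14)


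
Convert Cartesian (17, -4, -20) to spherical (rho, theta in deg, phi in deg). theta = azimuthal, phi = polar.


rho = sqrt(17^2 + (-4)^2 + (-20)^2) = 26.5518
theta = atan2(-4, 17) = 346.7595 deg
phi = acos(-20/26.5518) = 138.8721 deg

rho = 26.5518, theta = 346.7595 deg, phi = 138.8721 deg


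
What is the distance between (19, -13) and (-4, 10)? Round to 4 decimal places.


d = sqrt((-4-19)^2 + (10--13)^2) = 32.5269

32.5269


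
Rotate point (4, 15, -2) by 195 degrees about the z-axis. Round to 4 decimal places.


x' = 4*cos(195) - 15*sin(195) = 0.0186
y' = 4*sin(195) + 15*cos(195) = -15.5242
z' = -2

(0.0186, -15.5242, -2)


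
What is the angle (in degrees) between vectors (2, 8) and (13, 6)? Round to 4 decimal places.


dot = 2*13 + 8*6 = 74
|u| = 8.2462, |v| = 14.3178
cos(angle) = 0.6268
angle = 51.1886 degrees

51.1886 degrees


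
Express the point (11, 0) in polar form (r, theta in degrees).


r = sqrt(11^2 + 0^2) = 11
theta = atan2(0, 11) = 0 degrees

r = 11, theta = 0 degrees


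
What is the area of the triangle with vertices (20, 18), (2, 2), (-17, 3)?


Area = |x1(y2-y3) + x2(y3-y1) + x3(y1-y2)| / 2
= |20*(2-3) + 2*(3-18) + -17*(18-2)| / 2
= 161

161


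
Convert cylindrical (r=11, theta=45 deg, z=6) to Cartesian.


x = 11 * cos(45) = 7.7782
y = 11 * sin(45) = 7.7782
z = 6

(7.7782, 7.7782, 6)


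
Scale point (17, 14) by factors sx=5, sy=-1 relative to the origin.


Scaling: (x*sx, y*sy) = (17*5, 14*-1) = (85, -14)

(85, -14)


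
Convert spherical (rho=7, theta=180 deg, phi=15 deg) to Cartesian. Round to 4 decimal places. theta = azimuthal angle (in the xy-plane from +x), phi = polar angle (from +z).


x = 7 * sin(15) * cos(180) = -1.8117
y = 7 * sin(15) * sin(180) = 0
z = 7 * cos(15) = 6.7615

(-1.8117, 0, 6.7615)


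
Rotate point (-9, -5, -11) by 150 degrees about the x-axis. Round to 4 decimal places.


x' = -9
y' = -5*cos(150) - -11*sin(150) = 9.8301
z' = -5*sin(150) + -11*cos(150) = 7.0263

(-9, 9.8301, 7.0263)


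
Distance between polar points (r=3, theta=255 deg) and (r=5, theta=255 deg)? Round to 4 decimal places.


d = sqrt(r1^2 + r2^2 - 2*r1*r2*cos(t2-t1))
d = sqrt(3^2 + 5^2 - 2*3*5*cos(255-255)) = 2

2


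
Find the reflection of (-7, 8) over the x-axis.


Reflection across x-axis: (x, y) -> (x, -y)
(-7, 8) -> (-7, -8)

(-7, -8)


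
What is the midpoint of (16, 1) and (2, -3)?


Midpoint = ((16+2)/2, (1+-3)/2) = (9, -1)

(9, -1)


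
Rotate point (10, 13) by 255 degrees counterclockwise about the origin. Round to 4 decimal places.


x' = 10*cos(255) - 13*sin(255) = 9.9688
y' = 10*sin(255) + 13*cos(255) = -13.0239

(9.9688, -13.0239)


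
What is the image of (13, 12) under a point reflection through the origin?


Reflection through origin: (x, y) -> (-x, -y)
(13, 12) -> (-13, -12)

(-13, -12)


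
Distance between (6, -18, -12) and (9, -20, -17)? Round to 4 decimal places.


d = sqrt((9-6)^2 + (-20--18)^2 + (-17--12)^2) = 6.1644

6.1644


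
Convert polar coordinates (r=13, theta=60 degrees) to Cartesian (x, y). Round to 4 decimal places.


x = 13 * cos(60) = 6.5
y = 13 * sin(60) = 11.2583

(6.5, 11.2583)


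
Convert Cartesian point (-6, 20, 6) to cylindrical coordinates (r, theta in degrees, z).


r = sqrt((-6)^2 + 20^2) = 20.8806
theta = atan2(20, -6) = 106.6992 deg
z = 6

r = 20.8806, theta = 106.6992 deg, z = 6


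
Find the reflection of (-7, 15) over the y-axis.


Reflection across y-axis: (x, y) -> (-x, y)
(-7, 15) -> (7, 15)

(7, 15)


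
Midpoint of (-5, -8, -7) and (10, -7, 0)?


Midpoint = ((-5+10)/2, (-8+-7)/2, (-7+0)/2) = (2.5, -7.5, -3.5)

(2.5, -7.5, -3.5)


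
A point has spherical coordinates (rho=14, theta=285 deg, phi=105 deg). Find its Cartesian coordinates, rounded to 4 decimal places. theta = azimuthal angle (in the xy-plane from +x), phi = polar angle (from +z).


x = 14 * sin(105) * cos(285) = 3.5
y = 14 * sin(105) * sin(285) = -13.0622
z = 14 * cos(105) = -3.6235

(3.5, -13.0622, -3.6235)


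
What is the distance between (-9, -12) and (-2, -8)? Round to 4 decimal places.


d = sqrt((-2--9)^2 + (-8--12)^2) = 8.0623

8.0623


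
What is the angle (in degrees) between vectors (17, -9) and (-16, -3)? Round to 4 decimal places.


dot = 17*-16 + -9*-3 = -245
|u| = 19.2354, |v| = 16.2788
cos(angle) = -0.7824
angle = 141.4831 degrees

141.4831 degrees


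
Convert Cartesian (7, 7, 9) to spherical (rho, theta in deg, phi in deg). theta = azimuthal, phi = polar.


rho = sqrt(7^2 + 7^2 + 9^2) = 13.3791
theta = atan2(7, 7) = 45 deg
phi = acos(9/13.3791) = 47.7249 deg

rho = 13.3791, theta = 45 deg, phi = 47.7249 deg


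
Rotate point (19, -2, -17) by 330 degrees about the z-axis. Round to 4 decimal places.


x' = 19*cos(330) - -2*sin(330) = 15.4545
y' = 19*sin(330) + -2*cos(330) = -11.2321
z' = -17

(15.4545, -11.2321, -17)


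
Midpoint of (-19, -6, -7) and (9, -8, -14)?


Midpoint = ((-19+9)/2, (-6+-8)/2, (-7+-14)/2) = (-5, -7, -10.5)

(-5, -7, -10.5)


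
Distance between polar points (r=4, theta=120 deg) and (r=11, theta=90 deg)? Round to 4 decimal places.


d = sqrt(r1^2 + r2^2 - 2*r1*r2*cos(t2-t1))
d = sqrt(4^2 + 11^2 - 2*4*11*cos(90-120)) = 7.7968

7.7968


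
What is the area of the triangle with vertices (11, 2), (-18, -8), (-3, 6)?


Area = |x1(y2-y3) + x2(y3-y1) + x3(y1-y2)| / 2
= |11*(-8-6) + -18*(6-2) + -3*(2--8)| / 2
= 128

128


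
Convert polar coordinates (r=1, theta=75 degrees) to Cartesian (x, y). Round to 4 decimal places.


x = 1 * cos(75) = 0.2588
y = 1 * sin(75) = 0.9659

(0.2588, 0.9659)


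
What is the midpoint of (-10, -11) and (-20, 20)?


Midpoint = ((-10+-20)/2, (-11+20)/2) = (-15, 4.5)

(-15, 4.5)


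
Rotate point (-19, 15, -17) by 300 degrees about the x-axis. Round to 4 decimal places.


x' = -19
y' = 15*cos(300) - -17*sin(300) = -7.2224
z' = 15*sin(300) + -17*cos(300) = -21.4904

(-19, -7.2224, -21.4904)


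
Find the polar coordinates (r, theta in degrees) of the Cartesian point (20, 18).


r = sqrt(20^2 + 18^2) = 26.9072
theta = atan2(18, 20) = 41.9872 degrees

r = 26.9072, theta = 41.9872 degrees


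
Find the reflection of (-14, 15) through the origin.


Reflection through origin: (x, y) -> (-x, -y)
(-14, 15) -> (14, -15)

(14, -15)


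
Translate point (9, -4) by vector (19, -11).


Translation: (x+dx, y+dy) = (9+19, -4+-11) = (28, -15)

(28, -15)


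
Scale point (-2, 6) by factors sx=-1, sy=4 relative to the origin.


Scaling: (x*sx, y*sy) = (-2*-1, 6*4) = (2, 24)

(2, 24)


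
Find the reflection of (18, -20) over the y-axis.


Reflection across y-axis: (x, y) -> (-x, y)
(18, -20) -> (-18, -20)

(-18, -20)


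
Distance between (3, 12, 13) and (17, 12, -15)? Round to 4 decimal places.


d = sqrt((17-3)^2 + (12-12)^2 + (-15-13)^2) = 31.305

31.305


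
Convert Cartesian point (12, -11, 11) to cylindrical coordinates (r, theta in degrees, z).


r = sqrt(12^2 + (-11)^2) = 16.2788
theta = atan2(-11, 12) = 317.4896 deg
z = 11

r = 16.2788, theta = 317.4896 deg, z = 11


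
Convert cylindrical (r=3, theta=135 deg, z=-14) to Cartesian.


x = 3 * cos(135) = -2.1213
y = 3 * sin(135) = 2.1213
z = -14

(-2.1213, 2.1213, -14)


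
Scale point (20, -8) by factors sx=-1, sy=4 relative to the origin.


Scaling: (x*sx, y*sy) = (20*-1, -8*4) = (-20, -32)

(-20, -32)


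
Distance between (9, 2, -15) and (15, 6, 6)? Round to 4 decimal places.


d = sqrt((15-9)^2 + (6-2)^2 + (6--15)^2) = 22.2036

22.2036


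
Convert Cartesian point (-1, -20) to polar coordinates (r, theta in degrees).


r = sqrt((-1)^2 + (-20)^2) = 20.025
theta = atan2(-20, -1) = 267.1376 degrees

r = 20.025, theta = 267.1376 degrees


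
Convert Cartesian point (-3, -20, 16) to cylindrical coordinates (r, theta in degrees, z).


r = sqrt((-3)^2 + (-20)^2) = 20.2237
theta = atan2(-20, -3) = 261.4692 deg
z = 16

r = 20.2237, theta = 261.4692 deg, z = 16


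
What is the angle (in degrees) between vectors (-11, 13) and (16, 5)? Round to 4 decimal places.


dot = -11*16 + 13*5 = -111
|u| = 17.0294, |v| = 16.7631
cos(angle) = -0.3888
angle = 112.8823 degrees

112.8823 degrees


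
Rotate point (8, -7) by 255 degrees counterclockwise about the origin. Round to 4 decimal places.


x' = 8*cos(255) - -7*sin(255) = -8.832
y' = 8*sin(255) + -7*cos(255) = -5.9157

(-8.832, -5.9157)


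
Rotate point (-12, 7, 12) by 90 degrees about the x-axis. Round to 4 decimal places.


x' = -12
y' = 7*cos(90) - 12*sin(90) = -12
z' = 7*sin(90) + 12*cos(90) = 7

(-12, -12, 7)


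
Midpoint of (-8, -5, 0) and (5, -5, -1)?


Midpoint = ((-8+5)/2, (-5+-5)/2, (0+-1)/2) = (-1.5, -5, -0.5)

(-1.5, -5, -0.5)


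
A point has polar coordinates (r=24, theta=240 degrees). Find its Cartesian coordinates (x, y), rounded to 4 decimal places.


x = 24 * cos(240) = -12
y = 24 * sin(240) = -20.7846

(-12, -20.7846)


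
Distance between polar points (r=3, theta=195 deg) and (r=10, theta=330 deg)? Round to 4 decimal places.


d = sqrt(r1^2 + r2^2 - 2*r1*r2*cos(t2-t1))
d = sqrt(3^2 + 10^2 - 2*3*10*cos(330-195)) = 12.3055

12.3055


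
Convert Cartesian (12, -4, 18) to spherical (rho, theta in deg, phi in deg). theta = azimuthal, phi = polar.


rho = sqrt(12^2 + (-4)^2 + 18^2) = 22
theta = atan2(-4, 12) = 341.5651 deg
phi = acos(18/22) = 35.0968 deg

rho = 22, theta = 341.5651 deg, phi = 35.0968 deg


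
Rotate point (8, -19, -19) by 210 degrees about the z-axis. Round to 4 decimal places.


x' = 8*cos(210) - -19*sin(210) = -16.4282
y' = 8*sin(210) + -19*cos(210) = 12.4545
z' = -19

(-16.4282, 12.4545, -19)


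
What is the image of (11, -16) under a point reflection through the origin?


Reflection through origin: (x, y) -> (-x, -y)
(11, -16) -> (-11, 16)

(-11, 16)


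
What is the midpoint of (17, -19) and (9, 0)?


Midpoint = ((17+9)/2, (-19+0)/2) = (13, -9.5)

(13, -9.5)


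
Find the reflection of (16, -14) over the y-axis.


Reflection across y-axis: (x, y) -> (-x, y)
(16, -14) -> (-16, -14)

(-16, -14)


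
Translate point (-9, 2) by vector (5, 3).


Translation: (x+dx, y+dy) = (-9+5, 2+3) = (-4, 5)

(-4, 5)


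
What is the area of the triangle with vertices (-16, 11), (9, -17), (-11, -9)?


Area = |x1(y2-y3) + x2(y3-y1) + x3(y1-y2)| / 2
= |-16*(-17--9) + 9*(-9-11) + -11*(11--17)| / 2
= 180

180


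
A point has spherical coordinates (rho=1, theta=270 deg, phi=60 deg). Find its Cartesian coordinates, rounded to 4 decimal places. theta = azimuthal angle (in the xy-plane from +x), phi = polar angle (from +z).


x = 1 * sin(60) * cos(270) = 0
y = 1 * sin(60) * sin(270) = -0.866
z = 1 * cos(60) = 0.5

(0, -0.866, 0.5)


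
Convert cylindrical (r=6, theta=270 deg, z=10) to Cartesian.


x = 6 * cos(270) = 0
y = 6 * sin(270) = -6
z = 10

(0, -6, 10)


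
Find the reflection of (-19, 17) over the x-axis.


Reflection across x-axis: (x, y) -> (x, -y)
(-19, 17) -> (-19, -17)

(-19, -17)


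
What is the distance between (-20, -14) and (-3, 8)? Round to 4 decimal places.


d = sqrt((-3--20)^2 + (8--14)^2) = 27.8029

27.8029


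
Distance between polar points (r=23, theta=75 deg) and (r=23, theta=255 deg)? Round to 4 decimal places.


d = sqrt(r1^2 + r2^2 - 2*r1*r2*cos(t2-t1))
d = sqrt(23^2 + 23^2 - 2*23*23*cos(255-75)) = 46

46


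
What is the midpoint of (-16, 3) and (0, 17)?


Midpoint = ((-16+0)/2, (3+17)/2) = (-8, 10)

(-8, 10)


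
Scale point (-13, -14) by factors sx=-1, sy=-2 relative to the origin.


Scaling: (x*sx, y*sy) = (-13*-1, -14*-2) = (13, 28)

(13, 28)


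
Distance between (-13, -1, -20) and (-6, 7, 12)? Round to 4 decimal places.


d = sqrt((-6--13)^2 + (7--1)^2 + (12--20)^2) = 33.7194

33.7194


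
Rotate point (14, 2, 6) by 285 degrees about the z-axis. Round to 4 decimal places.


x' = 14*cos(285) - 2*sin(285) = 5.5553
y' = 14*sin(285) + 2*cos(285) = -13.0053
z' = 6

(5.5553, -13.0053, 6)


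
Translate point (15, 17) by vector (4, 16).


Translation: (x+dx, y+dy) = (15+4, 17+16) = (19, 33)

(19, 33)


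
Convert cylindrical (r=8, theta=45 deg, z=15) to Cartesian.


x = 8 * cos(45) = 5.6569
y = 8 * sin(45) = 5.6569
z = 15

(5.6569, 5.6569, 15)


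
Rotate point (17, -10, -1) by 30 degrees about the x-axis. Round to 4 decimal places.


x' = 17
y' = -10*cos(30) - -1*sin(30) = -8.1603
z' = -10*sin(30) + -1*cos(30) = -5.866

(17, -8.1603, -5.866)


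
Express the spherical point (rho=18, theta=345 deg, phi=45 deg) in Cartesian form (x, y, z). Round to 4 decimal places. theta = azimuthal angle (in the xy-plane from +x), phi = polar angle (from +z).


x = 18 * sin(45) * cos(345) = 12.2942
y = 18 * sin(45) * sin(345) = -3.2942
z = 18 * cos(45) = 12.7279

(12.2942, -3.2942, 12.7279)


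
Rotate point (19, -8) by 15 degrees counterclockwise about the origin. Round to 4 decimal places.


x' = 19*cos(15) - -8*sin(15) = 20.4231
y' = 19*sin(15) + -8*cos(15) = -2.8098

(20.4231, -2.8098)


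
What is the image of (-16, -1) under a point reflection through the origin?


Reflection through origin: (x, y) -> (-x, -y)
(-16, -1) -> (16, 1)

(16, 1)


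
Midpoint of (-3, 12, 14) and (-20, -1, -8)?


Midpoint = ((-3+-20)/2, (12+-1)/2, (14+-8)/2) = (-11.5, 5.5, 3)

(-11.5, 5.5, 3)


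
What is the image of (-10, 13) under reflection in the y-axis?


Reflection across y-axis: (x, y) -> (-x, y)
(-10, 13) -> (10, 13)

(10, 13)


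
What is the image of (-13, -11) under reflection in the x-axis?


Reflection across x-axis: (x, y) -> (x, -y)
(-13, -11) -> (-13, 11)

(-13, 11)


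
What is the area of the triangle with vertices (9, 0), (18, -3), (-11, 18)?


Area = |x1(y2-y3) + x2(y3-y1) + x3(y1-y2)| / 2
= |9*(-3-18) + 18*(18-0) + -11*(0--3)| / 2
= 51

51


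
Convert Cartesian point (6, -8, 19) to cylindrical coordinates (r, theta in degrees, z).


r = sqrt(6^2 + (-8)^2) = 10
theta = atan2(-8, 6) = 306.8699 deg
z = 19

r = 10, theta = 306.8699 deg, z = 19


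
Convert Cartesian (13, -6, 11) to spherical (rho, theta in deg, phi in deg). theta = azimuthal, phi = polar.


rho = sqrt(13^2 + (-6)^2 + 11^2) = 18.0555
theta = atan2(-6, 13) = 335.2249 deg
phi = acos(11/18.0555) = 52.4659 deg

rho = 18.0555, theta = 335.2249 deg, phi = 52.4659 deg


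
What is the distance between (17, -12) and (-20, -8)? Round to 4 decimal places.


d = sqrt((-20-17)^2 + (-8--12)^2) = 37.2156

37.2156


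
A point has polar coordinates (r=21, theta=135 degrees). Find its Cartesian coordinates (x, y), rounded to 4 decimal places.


x = 21 * cos(135) = -14.8492
y = 21 * sin(135) = 14.8492

(-14.8492, 14.8492)


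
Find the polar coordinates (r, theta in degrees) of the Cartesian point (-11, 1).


r = sqrt((-11)^2 + 1^2) = 11.0454
theta = atan2(1, -11) = 174.8056 degrees

r = 11.0454, theta = 174.8056 degrees


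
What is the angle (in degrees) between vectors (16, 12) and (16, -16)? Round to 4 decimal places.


dot = 16*16 + 12*-16 = 64
|u| = 20, |v| = 22.6274
cos(angle) = 0.1414
angle = 81.8699 degrees

81.8699 degrees


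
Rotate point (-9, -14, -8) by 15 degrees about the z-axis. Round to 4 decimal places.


x' = -9*cos(15) - -14*sin(15) = -5.0699
y' = -9*sin(15) + -14*cos(15) = -15.8523
z' = -8

(-5.0699, -15.8523, -8)


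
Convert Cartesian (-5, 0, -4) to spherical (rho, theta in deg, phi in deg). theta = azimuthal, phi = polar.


rho = sqrt((-5)^2 + 0^2 + (-4)^2) = 6.4031
theta = atan2(0, -5) = 180 deg
phi = acos(-4/6.4031) = 128.6598 deg

rho = 6.4031, theta = 180 deg, phi = 128.6598 deg


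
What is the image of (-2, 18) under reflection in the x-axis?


Reflection across x-axis: (x, y) -> (x, -y)
(-2, 18) -> (-2, -18)

(-2, -18)


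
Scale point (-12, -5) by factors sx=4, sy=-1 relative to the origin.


Scaling: (x*sx, y*sy) = (-12*4, -5*-1) = (-48, 5)

(-48, 5)


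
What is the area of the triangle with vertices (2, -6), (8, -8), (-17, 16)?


Area = |x1(y2-y3) + x2(y3-y1) + x3(y1-y2)| / 2
= |2*(-8-16) + 8*(16--6) + -17*(-6--8)| / 2
= 47

47


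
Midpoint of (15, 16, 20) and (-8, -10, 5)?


Midpoint = ((15+-8)/2, (16+-10)/2, (20+5)/2) = (3.5, 3, 12.5)

(3.5, 3, 12.5)


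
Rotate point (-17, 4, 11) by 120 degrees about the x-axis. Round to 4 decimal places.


x' = -17
y' = 4*cos(120) - 11*sin(120) = -11.5263
z' = 4*sin(120) + 11*cos(120) = -2.0359

(-17, -11.5263, -2.0359)


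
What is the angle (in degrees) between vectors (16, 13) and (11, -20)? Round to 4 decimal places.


dot = 16*11 + 13*-20 = -84
|u| = 20.6155, |v| = 22.8254
cos(angle) = -0.1785
angle = 100.2831 degrees

100.2831 degrees


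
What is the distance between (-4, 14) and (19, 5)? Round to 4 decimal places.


d = sqrt((19--4)^2 + (5-14)^2) = 24.6982

24.6982


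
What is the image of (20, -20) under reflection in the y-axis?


Reflection across y-axis: (x, y) -> (-x, y)
(20, -20) -> (-20, -20)

(-20, -20)


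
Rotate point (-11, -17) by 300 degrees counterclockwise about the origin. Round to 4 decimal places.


x' = -11*cos(300) - -17*sin(300) = -20.2224
y' = -11*sin(300) + -17*cos(300) = 1.0263

(-20.2224, 1.0263)


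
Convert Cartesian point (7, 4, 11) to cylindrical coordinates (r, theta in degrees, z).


r = sqrt(7^2 + 4^2) = 8.0623
theta = atan2(4, 7) = 29.7449 deg
z = 11

r = 8.0623, theta = 29.7449 deg, z = 11


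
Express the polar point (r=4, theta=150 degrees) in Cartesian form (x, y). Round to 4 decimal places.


x = 4 * cos(150) = -3.4641
y = 4 * sin(150) = 2

(-3.4641, 2)


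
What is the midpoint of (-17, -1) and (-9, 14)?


Midpoint = ((-17+-9)/2, (-1+14)/2) = (-13, 6.5)

(-13, 6.5)


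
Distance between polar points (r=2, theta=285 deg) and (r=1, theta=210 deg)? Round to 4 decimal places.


d = sqrt(r1^2 + r2^2 - 2*r1*r2*cos(t2-t1))
d = sqrt(2^2 + 1^2 - 2*2*1*cos(210-285)) = 1.9912

1.9912


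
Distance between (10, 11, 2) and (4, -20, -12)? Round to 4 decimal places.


d = sqrt((4-10)^2 + (-20-11)^2 + (-12-2)^2) = 34.5398

34.5398


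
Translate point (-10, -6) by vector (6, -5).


Translation: (x+dx, y+dy) = (-10+6, -6+-5) = (-4, -11)

(-4, -11)


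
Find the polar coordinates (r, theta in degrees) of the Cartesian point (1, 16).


r = sqrt(1^2 + 16^2) = 16.0312
theta = atan2(16, 1) = 86.4237 degrees

r = 16.0312, theta = 86.4237 degrees


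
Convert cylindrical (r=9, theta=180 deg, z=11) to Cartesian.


x = 9 * cos(180) = -9
y = 9 * sin(180) = 0
z = 11

(-9, 0, 11)


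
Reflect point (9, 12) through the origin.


Reflection through origin: (x, y) -> (-x, -y)
(9, 12) -> (-9, -12)

(-9, -12)


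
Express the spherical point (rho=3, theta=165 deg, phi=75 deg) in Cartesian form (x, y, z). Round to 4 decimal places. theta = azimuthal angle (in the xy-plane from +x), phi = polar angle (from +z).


x = 3 * sin(75) * cos(165) = -2.799
y = 3 * sin(75) * sin(165) = 0.75
z = 3 * cos(75) = 0.7765

(-2.799, 0.75, 0.7765)


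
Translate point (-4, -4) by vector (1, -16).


Translation: (x+dx, y+dy) = (-4+1, -4+-16) = (-3, -20)

(-3, -20)


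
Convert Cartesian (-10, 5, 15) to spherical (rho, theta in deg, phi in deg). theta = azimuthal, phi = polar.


rho = sqrt((-10)^2 + 5^2 + 15^2) = 18.7083
theta = atan2(5, -10) = 153.4349 deg
phi = acos(15/18.7083) = 36.6992 deg

rho = 18.7083, theta = 153.4349 deg, phi = 36.6992 deg


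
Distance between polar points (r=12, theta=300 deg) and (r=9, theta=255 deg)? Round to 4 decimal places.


d = sqrt(r1^2 + r2^2 - 2*r1*r2*cos(t2-t1))
d = sqrt(12^2 + 9^2 - 2*12*9*cos(255-300)) = 8.5009

8.5009


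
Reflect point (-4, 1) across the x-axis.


Reflection across x-axis: (x, y) -> (x, -y)
(-4, 1) -> (-4, -1)

(-4, -1)


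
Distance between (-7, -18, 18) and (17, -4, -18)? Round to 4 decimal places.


d = sqrt((17--7)^2 + (-4--18)^2 + (-18-18)^2) = 45.4753

45.4753


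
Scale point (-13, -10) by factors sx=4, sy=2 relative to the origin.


Scaling: (x*sx, y*sy) = (-13*4, -10*2) = (-52, -20)

(-52, -20)


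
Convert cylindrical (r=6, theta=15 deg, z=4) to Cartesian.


x = 6 * cos(15) = 5.7956
y = 6 * sin(15) = 1.5529
z = 4

(5.7956, 1.5529, 4)


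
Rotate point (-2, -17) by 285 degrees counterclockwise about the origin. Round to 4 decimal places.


x' = -2*cos(285) - -17*sin(285) = -16.9384
y' = -2*sin(285) + -17*cos(285) = -2.4681

(-16.9384, -2.4681)


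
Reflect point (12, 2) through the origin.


Reflection through origin: (x, y) -> (-x, -y)
(12, 2) -> (-12, -2)

(-12, -2)


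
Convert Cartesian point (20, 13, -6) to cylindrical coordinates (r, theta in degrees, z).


r = sqrt(20^2 + 13^2) = 23.8537
theta = atan2(13, 20) = 33.0239 deg
z = -6

r = 23.8537, theta = 33.0239 deg, z = -6


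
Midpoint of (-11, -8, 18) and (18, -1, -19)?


Midpoint = ((-11+18)/2, (-8+-1)/2, (18+-19)/2) = (3.5, -4.5, -0.5)

(3.5, -4.5, -0.5)


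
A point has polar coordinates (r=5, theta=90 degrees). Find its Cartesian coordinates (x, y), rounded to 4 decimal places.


x = 5 * cos(90) = 0
y = 5 * sin(90) = 5

(0, 5)


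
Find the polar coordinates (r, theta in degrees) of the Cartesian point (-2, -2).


r = sqrt((-2)^2 + (-2)^2) = 2.8284
theta = atan2(-2, -2) = 225 degrees

r = 2.8284, theta = 225 degrees


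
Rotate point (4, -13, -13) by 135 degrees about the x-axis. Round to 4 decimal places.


x' = 4
y' = -13*cos(135) - -13*sin(135) = 18.3848
z' = -13*sin(135) + -13*cos(135) = 0

(4, 18.3848, 0)


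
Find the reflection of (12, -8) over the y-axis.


Reflection across y-axis: (x, y) -> (-x, y)
(12, -8) -> (-12, -8)

(-12, -8)


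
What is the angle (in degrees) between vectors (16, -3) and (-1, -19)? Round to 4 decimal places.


dot = 16*-1 + -3*-19 = 41
|u| = 16.2788, |v| = 19.0263
cos(angle) = 0.1324
angle = 82.3931 degrees

82.3931 degrees


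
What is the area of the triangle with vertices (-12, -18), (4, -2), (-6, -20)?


Area = |x1(y2-y3) + x2(y3-y1) + x3(y1-y2)| / 2
= |-12*(-2--20) + 4*(-20--18) + -6*(-18--2)| / 2
= 64

64


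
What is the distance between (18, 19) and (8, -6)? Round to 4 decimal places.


d = sqrt((8-18)^2 + (-6-19)^2) = 26.9258

26.9258


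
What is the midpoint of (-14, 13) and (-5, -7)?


Midpoint = ((-14+-5)/2, (13+-7)/2) = (-9.5, 3)

(-9.5, 3)


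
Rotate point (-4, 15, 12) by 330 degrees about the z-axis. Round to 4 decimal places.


x' = -4*cos(330) - 15*sin(330) = 4.0359
y' = -4*sin(330) + 15*cos(330) = 14.9904
z' = 12

(4.0359, 14.9904, 12)


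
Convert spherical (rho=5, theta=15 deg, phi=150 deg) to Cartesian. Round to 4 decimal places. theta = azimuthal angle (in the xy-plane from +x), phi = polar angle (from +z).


x = 5 * sin(150) * cos(15) = 2.4148
y = 5 * sin(150) * sin(15) = 0.647
z = 5 * cos(150) = -4.3301

(2.4148, 0.647, -4.3301)


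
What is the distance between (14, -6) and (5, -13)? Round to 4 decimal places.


d = sqrt((5-14)^2 + (-13--6)^2) = 11.4018

11.4018


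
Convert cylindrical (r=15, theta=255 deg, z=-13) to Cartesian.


x = 15 * cos(255) = -3.8823
y = 15 * sin(255) = -14.4889
z = -13

(-3.8823, -14.4889, -13)


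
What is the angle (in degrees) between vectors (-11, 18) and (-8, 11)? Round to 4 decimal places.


dot = -11*-8 + 18*11 = 286
|u| = 21.095, |v| = 13.6015
cos(angle) = 0.9968
angle = 4.5978 degrees

4.5978 degrees


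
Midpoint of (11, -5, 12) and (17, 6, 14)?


Midpoint = ((11+17)/2, (-5+6)/2, (12+14)/2) = (14, 0.5, 13)

(14, 0.5, 13)


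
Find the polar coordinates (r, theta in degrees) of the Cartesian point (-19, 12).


r = sqrt((-19)^2 + 12^2) = 22.4722
theta = atan2(12, -19) = 147.7244 degrees

r = 22.4722, theta = 147.7244 degrees


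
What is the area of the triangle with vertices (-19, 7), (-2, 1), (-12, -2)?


Area = |x1(y2-y3) + x2(y3-y1) + x3(y1-y2)| / 2
= |-19*(1--2) + -2*(-2-7) + -12*(7-1)| / 2
= 55.5

55.5


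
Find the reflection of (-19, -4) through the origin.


Reflection through origin: (x, y) -> (-x, -y)
(-19, -4) -> (19, 4)

(19, 4)


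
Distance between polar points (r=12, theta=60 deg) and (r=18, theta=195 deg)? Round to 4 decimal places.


d = sqrt(r1^2 + r2^2 - 2*r1*r2*cos(t2-t1))
d = sqrt(12^2 + 18^2 - 2*12*18*cos(195-60)) = 27.8113

27.8113


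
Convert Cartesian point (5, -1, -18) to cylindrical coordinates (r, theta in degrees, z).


r = sqrt(5^2 + (-1)^2) = 5.099
theta = atan2(-1, 5) = 348.6901 deg
z = -18

r = 5.099, theta = 348.6901 deg, z = -18


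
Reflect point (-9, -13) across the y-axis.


Reflection across y-axis: (x, y) -> (-x, y)
(-9, -13) -> (9, -13)

(9, -13)


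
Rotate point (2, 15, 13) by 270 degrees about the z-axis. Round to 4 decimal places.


x' = 2*cos(270) - 15*sin(270) = 15
y' = 2*sin(270) + 15*cos(270) = -2
z' = 13

(15, -2, 13)


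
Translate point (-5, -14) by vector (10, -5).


Translation: (x+dx, y+dy) = (-5+10, -14+-5) = (5, -19)

(5, -19)


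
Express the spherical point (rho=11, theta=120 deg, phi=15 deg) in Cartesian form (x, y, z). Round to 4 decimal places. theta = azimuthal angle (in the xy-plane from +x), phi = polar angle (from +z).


x = 11 * sin(15) * cos(120) = -1.4235
y = 11 * sin(15) * sin(120) = 2.4656
z = 11 * cos(15) = 10.6252

(-1.4235, 2.4656, 10.6252)
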